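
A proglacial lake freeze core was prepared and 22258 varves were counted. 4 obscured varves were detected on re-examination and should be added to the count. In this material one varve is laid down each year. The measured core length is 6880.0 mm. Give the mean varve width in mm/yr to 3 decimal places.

0.309 mm/yr

Correcting the raw count gives 22258 + 4 = 22262 true varves.
Extension rate ≈ 6880.0 / 22262 = 0.309 mm/yr.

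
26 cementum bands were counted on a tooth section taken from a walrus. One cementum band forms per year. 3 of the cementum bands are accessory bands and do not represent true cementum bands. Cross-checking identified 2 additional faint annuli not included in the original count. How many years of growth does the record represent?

25 years

Adjusted count: 26 − 3 + 2 = 25 cementum bands.
With a one-to-one cementum band periodicity this is 25 years.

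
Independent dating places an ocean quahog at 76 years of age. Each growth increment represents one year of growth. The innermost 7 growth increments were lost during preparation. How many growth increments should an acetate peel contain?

69 growth increments

Expected growth increments over 76 years: 76.
76 − 7 missed = 69 growth increments expected in the prepared section.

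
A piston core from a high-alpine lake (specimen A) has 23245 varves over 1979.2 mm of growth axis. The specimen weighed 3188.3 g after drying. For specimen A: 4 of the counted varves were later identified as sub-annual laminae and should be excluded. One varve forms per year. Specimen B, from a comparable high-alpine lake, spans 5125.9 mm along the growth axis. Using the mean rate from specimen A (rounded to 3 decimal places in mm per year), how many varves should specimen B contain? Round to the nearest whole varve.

Specimen A: after corrections the count is 23245 − 4 = 23241 varves.
A: Extension rate ≈ 1979.2 / 23241 = 0.085 mm/year.
For B, 5125.9 / 0.085 = 60304.71 years ≈ 60305 varves.

60305 varves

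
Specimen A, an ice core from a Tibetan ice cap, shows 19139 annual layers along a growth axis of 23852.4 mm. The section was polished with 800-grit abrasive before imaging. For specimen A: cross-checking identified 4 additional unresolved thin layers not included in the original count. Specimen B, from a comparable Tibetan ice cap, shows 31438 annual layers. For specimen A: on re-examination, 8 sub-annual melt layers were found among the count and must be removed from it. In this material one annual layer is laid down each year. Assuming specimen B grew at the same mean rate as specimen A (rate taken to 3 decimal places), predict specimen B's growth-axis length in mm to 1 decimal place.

Specimen A: true annual layer count = 19139 − 8 + 4 = 19135.
A: Mean rate = 23852.4 mm / 19135 years ≈ 1.247 mm/year.
Length of B = 1.247 × 31438 = 39203.2 mm.

39203.2 mm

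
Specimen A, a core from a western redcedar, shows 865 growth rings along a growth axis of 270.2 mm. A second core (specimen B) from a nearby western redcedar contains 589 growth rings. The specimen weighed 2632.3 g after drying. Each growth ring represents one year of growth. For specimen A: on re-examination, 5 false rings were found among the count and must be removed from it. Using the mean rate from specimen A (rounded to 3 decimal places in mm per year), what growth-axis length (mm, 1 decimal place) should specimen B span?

184.9 mm

Specimen A: after corrections the count is 865 − 5 = 860 growth rings.
A: Extension rate ≈ 270.2 / 860 = 0.314 mm/yr.
For B, 0.314 mm/year × 589 years = 184.9 mm.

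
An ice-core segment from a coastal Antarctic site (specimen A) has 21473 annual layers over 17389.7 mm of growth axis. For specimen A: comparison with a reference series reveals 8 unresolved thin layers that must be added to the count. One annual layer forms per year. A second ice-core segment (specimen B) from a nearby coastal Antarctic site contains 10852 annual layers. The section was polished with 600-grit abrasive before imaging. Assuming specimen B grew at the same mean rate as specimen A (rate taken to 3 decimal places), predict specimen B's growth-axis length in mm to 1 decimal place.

8790.1 mm

Specimen A: correcting the raw count gives 21473 + 8 = 21481 true annual layers.
A: 17389.7 mm over 21481 years gives 17389.7 / 21481 ≈ 0.810 mm/year.
B's length ≈ 0.810 × 10852 = 8790.1 mm.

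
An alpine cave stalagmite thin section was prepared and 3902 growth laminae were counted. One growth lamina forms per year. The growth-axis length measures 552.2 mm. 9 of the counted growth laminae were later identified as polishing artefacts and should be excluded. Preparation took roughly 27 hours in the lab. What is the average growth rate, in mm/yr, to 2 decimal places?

Correcting the raw count gives 3902 − 9 = 3893 true growth laminae.
Extension rate ≈ 552.2 / 3893 = 0.14 mm/yr.

0.14 mm/yr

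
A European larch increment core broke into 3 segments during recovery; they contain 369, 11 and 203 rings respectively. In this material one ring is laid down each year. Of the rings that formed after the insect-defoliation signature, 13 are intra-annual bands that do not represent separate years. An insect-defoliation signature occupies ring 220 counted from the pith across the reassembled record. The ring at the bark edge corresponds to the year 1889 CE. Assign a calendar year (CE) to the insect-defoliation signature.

1539 CE

Total rings = 369 + 11 + 203 = 583.
The insect-defoliation signature sits at ring 220 from the pith, so 583 − 220 = 363 rings formed after it.
Removing the 13 false rings leaves 363 − 13 = 350 true rings beyond the insect-defoliation signature.
Counting back 350 years from 1889 CE places the insect-defoliation signature in 1889 − 350 = 1539 CE.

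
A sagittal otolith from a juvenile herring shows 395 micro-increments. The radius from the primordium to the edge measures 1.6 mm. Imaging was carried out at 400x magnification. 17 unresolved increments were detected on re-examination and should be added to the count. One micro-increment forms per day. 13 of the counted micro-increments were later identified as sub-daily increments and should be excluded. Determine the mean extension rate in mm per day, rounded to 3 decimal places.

0.004 mm per day

Adjusted count: 395 − 13 + 17 = 399 micro-increments.
1.6 mm over 399 days gives 1.6 / 399 ≈ 0.004 mm per day.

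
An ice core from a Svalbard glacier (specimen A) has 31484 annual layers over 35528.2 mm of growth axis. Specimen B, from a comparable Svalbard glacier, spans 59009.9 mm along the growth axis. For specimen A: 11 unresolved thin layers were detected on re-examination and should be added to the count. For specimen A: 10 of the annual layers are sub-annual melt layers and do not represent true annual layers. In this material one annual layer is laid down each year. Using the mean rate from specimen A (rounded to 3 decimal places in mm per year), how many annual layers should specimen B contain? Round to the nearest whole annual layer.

Specimen A: true annual layer count = 31484 − 10 + 11 = 31485.
A: Extension rate ≈ 35528.2 / 31485 = 1.128 mm per year.
Specimen B: 59009.9 mm / 1.128 mm per year = 52313.74 years ≈ 52314 annual layers.

52314 annual layers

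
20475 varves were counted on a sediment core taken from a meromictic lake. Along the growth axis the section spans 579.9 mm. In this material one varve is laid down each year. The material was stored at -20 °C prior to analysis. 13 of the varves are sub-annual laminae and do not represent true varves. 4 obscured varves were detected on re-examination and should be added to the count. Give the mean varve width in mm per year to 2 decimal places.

0.03 mm per year

Adjusted count: 20475 − 13 + 4 = 20466 varves.
Mean rate = 579.9 mm / 20466 years ≈ 0.03 mm per year.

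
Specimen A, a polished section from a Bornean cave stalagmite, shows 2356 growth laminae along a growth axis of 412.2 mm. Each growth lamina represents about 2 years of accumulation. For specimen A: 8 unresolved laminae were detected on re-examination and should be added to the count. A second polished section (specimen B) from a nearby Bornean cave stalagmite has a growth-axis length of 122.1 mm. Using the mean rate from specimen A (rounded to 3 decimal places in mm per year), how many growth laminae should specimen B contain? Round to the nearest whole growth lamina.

702 growth laminae

Specimen A: correcting the raw count gives 2356 + 8 = 2364 true growth laminae.
Specimen A: 2364 growth laminae at 2 years each span 2364 × 2 = 4728 years.
A: Mean rate = 412.2 mm / 4728 years ≈ 0.087 mm/yr.
B spans 122.1 / 0.087 = 1403.45 years; at 2 years per growth lamina that is 1403.45 / 2 ≈ 702 growth laminae.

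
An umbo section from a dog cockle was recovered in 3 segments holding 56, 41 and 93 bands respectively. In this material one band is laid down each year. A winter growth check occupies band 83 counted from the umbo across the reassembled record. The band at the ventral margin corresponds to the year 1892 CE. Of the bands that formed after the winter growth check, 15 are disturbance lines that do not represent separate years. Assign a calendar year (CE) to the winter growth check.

Total bands = 56 + 41 + 93 = 190.
Between band 83 and the ventral margin there are 190 − 83 = 107 bands.
Excluding 15 false bands: 107 − 15 = 92.
Counting back 92 years from 1892 CE places the winter growth check in 1892 − 92 = 1800 CE.

1800 CE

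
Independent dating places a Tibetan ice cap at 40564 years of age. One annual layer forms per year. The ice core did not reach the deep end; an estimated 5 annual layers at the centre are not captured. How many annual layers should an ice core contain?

40559 annual layers

Expected annual layers over 40564 years: 40564.
40564 − 5 missed = 40559 annual layers expected in the prepared section.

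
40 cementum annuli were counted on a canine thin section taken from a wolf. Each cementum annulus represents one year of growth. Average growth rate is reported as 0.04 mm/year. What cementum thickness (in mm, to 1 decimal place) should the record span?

40 years of growth are recorded.
40 years at 0.04 mm/year gives 0.04 × 40 = 1.6 mm.

1.6 mm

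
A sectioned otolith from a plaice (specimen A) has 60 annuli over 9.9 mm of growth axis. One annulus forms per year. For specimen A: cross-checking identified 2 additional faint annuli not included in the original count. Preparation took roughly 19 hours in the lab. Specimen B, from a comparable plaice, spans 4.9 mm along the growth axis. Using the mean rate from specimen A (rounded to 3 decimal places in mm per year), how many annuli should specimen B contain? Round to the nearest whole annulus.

31 annuli

Specimen A: adjusted count: 60 + 2 = 62 annuli.
A: 9.9 mm over 62 years gives 9.9 / 62 ≈ 0.160 mm per year.
Specimen B: 4.9 mm / 0.160 mm per year = 30.62 years ≈ 31 annuli.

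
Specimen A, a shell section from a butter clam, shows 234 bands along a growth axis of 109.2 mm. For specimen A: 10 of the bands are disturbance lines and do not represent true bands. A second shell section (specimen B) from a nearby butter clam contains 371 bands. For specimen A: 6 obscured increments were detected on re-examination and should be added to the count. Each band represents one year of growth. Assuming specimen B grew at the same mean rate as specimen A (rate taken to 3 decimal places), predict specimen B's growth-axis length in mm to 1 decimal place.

Specimen A: adjusted count: 234 − 10 + 6 = 230 bands.
A: Extension rate ≈ 109.2 / 230 = 0.475 mm/yr.
B's length ≈ 0.475 × 371 = 176.2 mm.

176.2 mm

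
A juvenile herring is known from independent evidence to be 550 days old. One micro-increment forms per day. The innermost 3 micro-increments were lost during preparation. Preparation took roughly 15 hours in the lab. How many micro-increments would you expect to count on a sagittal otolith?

Expected micro-increments over 550 days: 550.
Subtracting the 3 micro-increments not captured gives 550 − 3 = 547 micro-increments in the record.

547 micro-increments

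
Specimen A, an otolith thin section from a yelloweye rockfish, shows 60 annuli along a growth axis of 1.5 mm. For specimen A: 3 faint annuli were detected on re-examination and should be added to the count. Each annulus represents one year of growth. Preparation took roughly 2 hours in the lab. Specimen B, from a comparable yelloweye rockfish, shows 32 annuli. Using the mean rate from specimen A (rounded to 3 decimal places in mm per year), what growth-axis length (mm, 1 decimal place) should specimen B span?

Specimen A: after corrections the count is 60 + 3 = 63 annuli.
A: Extension rate ≈ 1.5 / 63 = 0.024 mm/year.
For B, 0.024 mm/year × 32 years = 0.8 mm.

0.8 mm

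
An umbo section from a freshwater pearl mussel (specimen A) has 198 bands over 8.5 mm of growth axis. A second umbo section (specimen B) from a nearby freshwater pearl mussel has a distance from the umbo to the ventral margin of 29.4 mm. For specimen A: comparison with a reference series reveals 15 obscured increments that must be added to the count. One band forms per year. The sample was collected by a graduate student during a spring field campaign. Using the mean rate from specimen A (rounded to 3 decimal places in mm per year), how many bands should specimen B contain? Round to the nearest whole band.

Specimen A: true band count = 198 + 15 = 213.
A: Mean rate = 8.5 mm / 213 years ≈ 0.040 mm/year.
Specimen B: 29.4 mm / 0.040 mm per year = 735.00 years ≈ 735 bands.

735 bands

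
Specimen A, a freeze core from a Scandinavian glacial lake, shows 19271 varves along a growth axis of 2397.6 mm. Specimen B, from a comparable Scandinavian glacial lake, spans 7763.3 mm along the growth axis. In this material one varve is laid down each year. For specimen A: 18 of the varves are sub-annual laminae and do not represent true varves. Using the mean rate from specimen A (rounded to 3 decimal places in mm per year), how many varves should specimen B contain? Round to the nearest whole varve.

62106 varves

Specimen A: correcting the raw count gives 19271 − 18 = 19253 true varves.
A: 2397.6 mm over 19253 years gives 2397.6 / 19253 ≈ 0.125 mm/yr.
Specimen B: 7763.3 mm / 0.125 mm per year = 62106.40 years ≈ 62106 varves.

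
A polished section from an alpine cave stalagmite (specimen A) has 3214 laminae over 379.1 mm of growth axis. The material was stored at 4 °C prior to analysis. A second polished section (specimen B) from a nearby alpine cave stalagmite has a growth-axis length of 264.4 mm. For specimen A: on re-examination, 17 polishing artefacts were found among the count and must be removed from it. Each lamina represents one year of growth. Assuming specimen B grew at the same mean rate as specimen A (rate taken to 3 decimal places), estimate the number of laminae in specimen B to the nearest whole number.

2222 laminae

Specimen A: after corrections the count is 3214 − 17 = 3197 laminae.
A: Extension rate ≈ 379.1 / 3197 = 0.119 mm/year.
B spans 264.4 / 0.119 = 2221.85 years ≈ 2222 laminae.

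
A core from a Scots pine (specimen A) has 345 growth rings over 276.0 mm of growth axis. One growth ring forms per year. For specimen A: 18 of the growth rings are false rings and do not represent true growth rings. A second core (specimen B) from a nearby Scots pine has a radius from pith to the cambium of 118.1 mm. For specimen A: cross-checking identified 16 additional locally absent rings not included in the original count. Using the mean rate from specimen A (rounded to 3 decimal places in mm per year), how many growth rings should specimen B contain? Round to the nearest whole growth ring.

Specimen A: adjusted count: 345 − 18 + 16 = 343 growth rings.
A: Extension rate ≈ 276.0 / 343 = 0.805 mm/year.
B spans 118.1 / 0.805 = 146.71 years ≈ 147 growth rings.

147 growth rings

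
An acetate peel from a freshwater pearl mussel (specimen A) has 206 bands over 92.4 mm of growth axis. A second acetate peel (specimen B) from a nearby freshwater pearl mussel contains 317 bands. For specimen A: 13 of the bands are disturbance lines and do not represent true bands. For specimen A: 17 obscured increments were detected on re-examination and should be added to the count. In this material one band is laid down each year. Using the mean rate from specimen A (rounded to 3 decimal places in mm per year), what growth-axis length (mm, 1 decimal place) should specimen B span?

Specimen A: correcting the raw count gives 206 − 13 + 17 = 210 true bands.
A: Extension rate ≈ 92.4 / 210 = 0.440 mm per year.
Length of B = 0.440 × 317 = 139.5 mm.

139.5 mm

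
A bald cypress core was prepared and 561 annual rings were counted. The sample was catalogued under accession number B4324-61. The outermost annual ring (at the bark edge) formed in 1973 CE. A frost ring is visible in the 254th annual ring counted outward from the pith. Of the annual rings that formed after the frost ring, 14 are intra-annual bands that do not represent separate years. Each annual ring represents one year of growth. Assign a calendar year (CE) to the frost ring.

1680 CE

Between annual ring 254 and the bark edge there are 561 − 254 = 307 annual rings.
Excluding 14 false annual rings: 307 − 14 = 293.
Counting back 293 years from 1973 CE places the frost ring in 1973 − 293 = 1680 CE.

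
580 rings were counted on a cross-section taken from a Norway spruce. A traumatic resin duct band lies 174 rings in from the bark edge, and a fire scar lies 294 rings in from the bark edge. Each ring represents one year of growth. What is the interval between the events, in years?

120 yr

Separation: 294 − 174 = 120 rings.
At one ring per year, 120 years elapsed between them.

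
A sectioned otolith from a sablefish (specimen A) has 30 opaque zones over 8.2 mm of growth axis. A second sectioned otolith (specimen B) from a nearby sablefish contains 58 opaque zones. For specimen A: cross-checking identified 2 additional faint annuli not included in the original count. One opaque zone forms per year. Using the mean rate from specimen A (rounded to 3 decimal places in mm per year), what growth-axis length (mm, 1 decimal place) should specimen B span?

14.8 mm

Specimen A: correcting the raw count gives 30 + 2 = 32 true opaque zones.
A: Mean rate = 8.2 mm / 32 years ≈ 0.256 mm/year.
B's length ≈ 0.256 × 58 = 14.8 mm.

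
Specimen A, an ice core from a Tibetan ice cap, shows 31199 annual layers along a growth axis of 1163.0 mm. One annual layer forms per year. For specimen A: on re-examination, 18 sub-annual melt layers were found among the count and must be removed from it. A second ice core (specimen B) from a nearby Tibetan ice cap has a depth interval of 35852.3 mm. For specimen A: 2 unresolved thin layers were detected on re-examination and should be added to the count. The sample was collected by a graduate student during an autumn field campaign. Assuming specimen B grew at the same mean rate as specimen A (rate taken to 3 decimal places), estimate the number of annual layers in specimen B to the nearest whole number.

Specimen A: correcting the raw count gives 31199 − 18 + 2 = 31183 true annual layers.
A: Mean rate = 1163.0 mm / 31183 years ≈ 0.037 mm per year.
B spans 35852.3 / 0.037 = 968981.08 years ≈ 968981 annual layers.

968981 annual layers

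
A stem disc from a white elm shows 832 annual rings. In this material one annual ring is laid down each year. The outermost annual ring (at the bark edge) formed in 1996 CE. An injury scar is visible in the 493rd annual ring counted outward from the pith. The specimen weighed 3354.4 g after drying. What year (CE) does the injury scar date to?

1657 CE

832 − 493 = 339 annual rings lie beyond the injury scar toward the bark edge.
The annual ring at the bark edge is 1996 CE, so the injury scar dates to 1996 − 339 = 1657 CE.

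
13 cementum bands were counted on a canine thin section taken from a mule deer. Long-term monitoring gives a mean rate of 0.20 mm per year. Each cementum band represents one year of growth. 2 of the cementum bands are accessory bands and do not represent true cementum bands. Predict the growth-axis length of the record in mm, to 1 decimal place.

2.2 mm

Adjusted count: 13 − 2 = 11 cementum bands.
11 years at 0.20 mm/year gives 0.20 × 11 = 2.2 mm.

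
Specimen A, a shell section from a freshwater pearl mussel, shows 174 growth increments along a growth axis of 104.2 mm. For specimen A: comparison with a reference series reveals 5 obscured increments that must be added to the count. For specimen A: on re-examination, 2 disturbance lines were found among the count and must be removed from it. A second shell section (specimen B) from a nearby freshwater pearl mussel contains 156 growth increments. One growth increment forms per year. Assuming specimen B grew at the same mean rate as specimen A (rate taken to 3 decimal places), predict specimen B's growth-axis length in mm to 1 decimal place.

91.9 mm

Specimen A: adjusted count: 174 − 2 + 5 = 177 growth increments.
A: 104.2 mm over 177 years gives 104.2 / 177 ≈ 0.589 mm per year.
For B, 0.589 mm/year × 156 years = 91.9 mm.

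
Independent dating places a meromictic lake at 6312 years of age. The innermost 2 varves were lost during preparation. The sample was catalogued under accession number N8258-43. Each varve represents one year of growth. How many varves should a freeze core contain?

Expected varves over 6312 years: 6312.
Less the 2 uncaptured varves: 6312 − 2 = 6310.

6310 varves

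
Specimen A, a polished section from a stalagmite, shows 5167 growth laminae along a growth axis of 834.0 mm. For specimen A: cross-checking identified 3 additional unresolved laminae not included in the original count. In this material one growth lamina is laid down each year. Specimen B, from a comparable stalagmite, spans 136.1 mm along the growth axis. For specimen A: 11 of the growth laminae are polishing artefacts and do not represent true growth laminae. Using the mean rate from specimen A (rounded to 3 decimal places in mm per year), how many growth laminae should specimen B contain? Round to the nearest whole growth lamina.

840 growth laminae

Specimen A: after corrections the count is 5167 − 11 + 3 = 5159 growth laminae.
A: 834.0 mm over 5159 years gives 834.0 / 5159 ≈ 0.162 mm per year.
For B, 136.1 / 0.162 = 840.12 years ≈ 840 growth laminae.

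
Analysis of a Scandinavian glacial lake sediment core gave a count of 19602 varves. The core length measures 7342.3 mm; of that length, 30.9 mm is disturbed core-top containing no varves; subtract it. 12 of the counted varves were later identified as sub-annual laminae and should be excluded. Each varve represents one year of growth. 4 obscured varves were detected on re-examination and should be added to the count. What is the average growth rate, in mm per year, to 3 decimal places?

0.373 mm per year

After corrections the count is 19602 − 12 + 4 = 19594 varves.
The growth record spans 7342.3 − 30.9 = 7311.4 mm.
Mean rate = 7311.4 mm / 19594 years ≈ 0.373 mm per year.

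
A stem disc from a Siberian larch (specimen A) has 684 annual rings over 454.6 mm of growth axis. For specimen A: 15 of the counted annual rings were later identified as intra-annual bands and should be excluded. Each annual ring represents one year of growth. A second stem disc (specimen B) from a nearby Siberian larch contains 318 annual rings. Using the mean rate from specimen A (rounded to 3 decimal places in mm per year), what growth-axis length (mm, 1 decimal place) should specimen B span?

Specimen A: true annual ring count = 684 − 15 = 669.
A: Mean rate = 454.6 mm / 669 years ≈ 0.680 mm/yr.
B's length ≈ 0.680 × 318 = 216.2 mm.

216.2 mm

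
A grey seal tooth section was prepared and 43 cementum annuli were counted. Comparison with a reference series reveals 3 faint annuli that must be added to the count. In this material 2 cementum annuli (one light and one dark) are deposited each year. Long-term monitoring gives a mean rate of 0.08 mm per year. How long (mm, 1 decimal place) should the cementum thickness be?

True cementum annulus count = 43 + 3 = 46.
Dividing by 2 cementum annuli per year: 46 / 2 = 23 years.
23 years at 0.08 mm/year gives 0.08 × 23 = 1.8 mm.

1.8 mm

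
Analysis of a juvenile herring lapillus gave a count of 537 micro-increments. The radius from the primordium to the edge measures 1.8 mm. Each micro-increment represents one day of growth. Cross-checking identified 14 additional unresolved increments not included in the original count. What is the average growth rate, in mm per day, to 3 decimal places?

0.003 mm per day

After corrections the count is 537 + 14 = 551 micro-increments.
Extension rate ≈ 1.8 / 551 = 0.003 mm per day.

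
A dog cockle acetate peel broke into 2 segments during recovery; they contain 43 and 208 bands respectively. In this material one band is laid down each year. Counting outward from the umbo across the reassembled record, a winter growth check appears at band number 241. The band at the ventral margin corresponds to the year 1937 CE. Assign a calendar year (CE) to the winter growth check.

Total bands = 43 + 208 = 251.
The winter growth check sits at band 241 from the umbo, so 251 − 241 = 10 bands formed after it.
1937 − 10 = 1927 CE.

1927 CE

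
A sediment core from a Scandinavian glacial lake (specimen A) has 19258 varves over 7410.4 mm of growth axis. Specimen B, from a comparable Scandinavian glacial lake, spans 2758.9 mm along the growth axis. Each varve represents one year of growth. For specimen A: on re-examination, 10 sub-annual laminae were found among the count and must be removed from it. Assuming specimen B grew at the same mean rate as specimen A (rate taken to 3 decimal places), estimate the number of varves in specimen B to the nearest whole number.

Specimen A: true varve count = 19258 − 10 = 19248.
A: Extension rate ≈ 7410.4 / 19248 = 0.385 mm per year.
Specimen B: 2758.9 mm / 0.385 mm per year = 7165.97 years ≈ 7166 varves.

7166 varves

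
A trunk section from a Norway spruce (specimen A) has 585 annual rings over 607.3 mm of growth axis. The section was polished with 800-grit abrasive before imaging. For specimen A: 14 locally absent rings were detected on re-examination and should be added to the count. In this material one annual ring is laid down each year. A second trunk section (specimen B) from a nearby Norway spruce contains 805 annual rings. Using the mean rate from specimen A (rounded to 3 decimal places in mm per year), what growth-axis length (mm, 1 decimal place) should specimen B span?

816.3 mm

Specimen A: correcting the raw count gives 585 + 14 = 599 true annual rings.
A: 607.3 mm over 599 years gives 607.3 / 599 ≈ 1.014 mm/year.
For B, 1.014 mm/year × 805 years = 816.3 mm.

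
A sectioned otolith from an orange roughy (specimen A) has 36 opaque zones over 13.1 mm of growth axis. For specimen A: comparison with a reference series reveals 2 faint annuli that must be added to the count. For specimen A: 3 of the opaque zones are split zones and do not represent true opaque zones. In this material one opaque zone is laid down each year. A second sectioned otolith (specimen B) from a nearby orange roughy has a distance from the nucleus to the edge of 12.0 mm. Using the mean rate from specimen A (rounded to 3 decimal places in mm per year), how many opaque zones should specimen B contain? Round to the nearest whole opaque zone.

Specimen A: after corrections the count is 36 − 3 + 2 = 35 opaque zones.
A: Mean rate = 13.1 mm / 35 years ≈ 0.374 mm per year.
Specimen B: 12.0 mm / 0.374 mm per year = 32.09 years ≈ 32 opaque zones.

32 opaque zones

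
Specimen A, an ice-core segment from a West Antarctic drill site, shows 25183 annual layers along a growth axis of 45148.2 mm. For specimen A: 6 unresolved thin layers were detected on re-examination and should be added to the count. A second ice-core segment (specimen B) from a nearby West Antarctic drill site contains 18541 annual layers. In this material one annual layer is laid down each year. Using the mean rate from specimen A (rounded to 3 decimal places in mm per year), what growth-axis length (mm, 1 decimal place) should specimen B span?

Specimen A: after corrections the count is 25183 + 6 = 25189 annual layers.
A: Extension rate ≈ 45148.2 / 25189 = 1.792 mm/yr.
For B, 1.792 mm/year × 18541 years = 33225.5 mm.

33225.5 mm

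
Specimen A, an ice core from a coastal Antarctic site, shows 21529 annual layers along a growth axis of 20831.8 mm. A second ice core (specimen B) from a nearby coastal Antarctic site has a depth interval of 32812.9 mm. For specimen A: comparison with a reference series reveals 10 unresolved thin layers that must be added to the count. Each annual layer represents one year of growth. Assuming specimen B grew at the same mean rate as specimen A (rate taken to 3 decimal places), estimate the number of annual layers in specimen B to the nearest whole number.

33933 annual layers

Specimen A: after corrections the count is 21529 + 10 = 21539 annual layers.
A: 20831.8 mm over 21539 years gives 20831.8 / 21539 ≈ 0.967 mm per year.
B spans 32812.9 / 0.967 = 33932.68 years ≈ 33933 annual layers.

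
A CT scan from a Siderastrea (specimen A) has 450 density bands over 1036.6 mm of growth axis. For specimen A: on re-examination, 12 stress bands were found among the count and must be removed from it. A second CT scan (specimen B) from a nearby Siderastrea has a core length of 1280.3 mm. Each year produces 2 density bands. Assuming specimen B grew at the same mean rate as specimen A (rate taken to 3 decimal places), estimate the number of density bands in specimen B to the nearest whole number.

Specimen A: after corrections the count is 450 − 12 = 438 density bands.
Specimen A: dividing by 2 density bands per year: 438 / 2 = 219 years.
A: Extension rate ≈ 1036.6 / 219 = 4.733 mm/year.
Specimen B: 1280.3 mm / 4.733 mm per year = 270.50 years; at 2 density bands per year that is 270.50 × 2 ≈ 541 density bands.

541 density bands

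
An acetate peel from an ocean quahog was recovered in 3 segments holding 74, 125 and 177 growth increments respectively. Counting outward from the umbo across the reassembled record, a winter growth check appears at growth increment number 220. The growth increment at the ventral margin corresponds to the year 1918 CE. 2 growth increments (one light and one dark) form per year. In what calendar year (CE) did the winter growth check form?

Total growth increments = 74 + 125 + 177 = 376.
The winter growth check sits at growth increment 220 from the umbo, so 376 − 220 = 156 growth increments formed after it.
With 2 growth increments per year, 156 / 2 = 78 years.
Counting back 78 years from 1918 CE places the winter growth check in 1918 − 78 = 1840 CE.

1840 CE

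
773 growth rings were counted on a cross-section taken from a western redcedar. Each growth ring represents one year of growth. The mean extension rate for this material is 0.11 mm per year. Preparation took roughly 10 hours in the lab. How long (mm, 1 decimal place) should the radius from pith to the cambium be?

773 years of growth are recorded.
Predicted length = 0.11 mm/year × 773 years = 85.0 mm.

85.0 mm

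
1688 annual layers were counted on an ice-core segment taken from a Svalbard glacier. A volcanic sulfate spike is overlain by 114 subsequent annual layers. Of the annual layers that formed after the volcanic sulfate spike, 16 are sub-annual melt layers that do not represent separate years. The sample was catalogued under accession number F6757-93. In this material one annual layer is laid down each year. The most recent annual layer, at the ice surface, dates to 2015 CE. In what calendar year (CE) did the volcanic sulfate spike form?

1917 CE

114 annual layers formed after the volcanic sulfate spike.
Excluding 16 false annual layers: 114 − 16 = 98.
2015 − 98 = 1917 CE.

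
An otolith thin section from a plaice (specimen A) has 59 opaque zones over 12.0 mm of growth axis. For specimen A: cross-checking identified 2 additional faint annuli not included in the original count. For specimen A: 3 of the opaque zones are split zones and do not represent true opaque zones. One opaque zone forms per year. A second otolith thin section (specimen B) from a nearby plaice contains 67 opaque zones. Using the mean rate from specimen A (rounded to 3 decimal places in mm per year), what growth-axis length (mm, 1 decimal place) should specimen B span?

13.9 mm

Specimen A: adjusted count: 59 − 3 + 2 = 58 opaque zones.
A: 12.0 mm over 58 years gives 12.0 / 58 ≈ 0.207 mm per year.
B's length ≈ 0.207 × 67 = 13.9 mm.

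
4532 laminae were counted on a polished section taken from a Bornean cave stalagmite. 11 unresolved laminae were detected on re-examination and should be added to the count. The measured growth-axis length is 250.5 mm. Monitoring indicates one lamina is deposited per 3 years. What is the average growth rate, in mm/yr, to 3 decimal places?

Correcting the raw count gives 4532 + 11 = 4543 true laminae.
Multiplying by 3 years per lamina: 4543 × 3 = 13629 years.
Mean rate = 250.5 mm / 13629 years ≈ 0.018 mm/yr.

0.018 mm/yr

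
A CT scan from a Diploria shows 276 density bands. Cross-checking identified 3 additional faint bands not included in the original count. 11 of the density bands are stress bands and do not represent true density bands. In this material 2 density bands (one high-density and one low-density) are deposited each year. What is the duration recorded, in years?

134 years

Adjusted count: 276 − 11 + 3 = 268 density bands.
With 2 density bands per year, 268 / 2 = 134 years.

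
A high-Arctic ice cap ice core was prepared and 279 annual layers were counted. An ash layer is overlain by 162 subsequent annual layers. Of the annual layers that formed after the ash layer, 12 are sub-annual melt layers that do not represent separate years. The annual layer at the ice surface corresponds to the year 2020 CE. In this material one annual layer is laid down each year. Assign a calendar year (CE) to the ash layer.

There are 162 annual layers younger than the ash layer.
162 − 12 false = 150 true annual layers after the ash layer.
2020 − 150 = 1870 CE.

1870 CE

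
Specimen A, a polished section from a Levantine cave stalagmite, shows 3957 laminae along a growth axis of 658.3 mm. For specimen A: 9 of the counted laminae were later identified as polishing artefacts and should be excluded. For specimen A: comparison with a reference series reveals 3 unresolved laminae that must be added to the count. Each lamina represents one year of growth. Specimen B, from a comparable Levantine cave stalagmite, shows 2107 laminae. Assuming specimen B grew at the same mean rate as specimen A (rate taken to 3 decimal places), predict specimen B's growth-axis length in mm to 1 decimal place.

Specimen A: after corrections the count is 3957 − 9 + 3 = 3951 laminae.
A: Extension rate ≈ 658.3 / 3951 = 0.167 mm/year.
B's length ≈ 0.167 × 2107 = 351.9 mm.

351.9 mm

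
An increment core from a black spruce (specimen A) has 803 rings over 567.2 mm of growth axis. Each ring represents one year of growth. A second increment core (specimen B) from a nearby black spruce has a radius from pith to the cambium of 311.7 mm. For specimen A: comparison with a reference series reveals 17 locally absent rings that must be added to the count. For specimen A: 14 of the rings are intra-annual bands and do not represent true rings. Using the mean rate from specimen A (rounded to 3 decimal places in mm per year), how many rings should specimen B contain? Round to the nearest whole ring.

Specimen A: correcting the raw count gives 803 − 14 + 17 = 806 true rings.
A: 567.2 mm over 806 years gives 567.2 / 806 ≈ 0.704 mm/yr.
Specimen B: 311.7 mm / 0.704 mm per year = 442.76 years ≈ 443 rings.

443 rings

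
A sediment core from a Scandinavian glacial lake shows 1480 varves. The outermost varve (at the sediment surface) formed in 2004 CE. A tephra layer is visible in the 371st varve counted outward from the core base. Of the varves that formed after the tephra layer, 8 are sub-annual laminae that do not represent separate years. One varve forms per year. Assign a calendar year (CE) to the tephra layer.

The tephra layer sits at varve 371 from the core base, so 1480 − 371 = 1109 varves formed after it.
1109 − 8 false = 1101 true varves after the tephra layer.
Counting back 1101 years from 2004 CE places the tephra layer in 2004 − 1101 = 903 CE.

903 CE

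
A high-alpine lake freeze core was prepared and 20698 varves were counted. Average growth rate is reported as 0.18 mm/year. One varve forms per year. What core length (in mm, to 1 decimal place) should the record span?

3725.6 mm

20698 years of growth are recorded.
Length ≈ 0.18 × 20698 = 3725.6 mm.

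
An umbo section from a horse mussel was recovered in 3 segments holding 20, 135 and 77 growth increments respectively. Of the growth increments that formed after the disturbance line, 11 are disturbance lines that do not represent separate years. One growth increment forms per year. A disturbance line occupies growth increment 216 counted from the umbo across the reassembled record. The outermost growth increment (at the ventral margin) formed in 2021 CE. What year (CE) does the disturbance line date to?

2016 CE

Total growth increments = 20 + 135 + 77 = 232.
232 − 216 = 16 growth increments lie beyond the disturbance line toward the ventral margin.
Excluding 11 false growth increments: 16 − 11 = 5.
The growth increment at the ventral margin is 2021 CE, so the disturbance line dates to 2021 − 5 = 2016 CE.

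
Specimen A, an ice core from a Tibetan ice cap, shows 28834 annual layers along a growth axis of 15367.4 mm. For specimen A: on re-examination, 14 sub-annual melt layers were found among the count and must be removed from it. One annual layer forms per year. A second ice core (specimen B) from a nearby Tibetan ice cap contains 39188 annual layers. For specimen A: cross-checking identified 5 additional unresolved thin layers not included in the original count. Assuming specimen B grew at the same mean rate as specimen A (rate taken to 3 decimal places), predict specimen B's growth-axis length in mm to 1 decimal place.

Specimen A: after corrections the count is 28834 − 14 + 5 = 28825 annual layers.
A: Mean rate = 15367.4 mm / 28825 years ≈ 0.533 mm per year.
For B, 0.533 mm/year × 39188 years = 20887.2 mm.

20887.2 mm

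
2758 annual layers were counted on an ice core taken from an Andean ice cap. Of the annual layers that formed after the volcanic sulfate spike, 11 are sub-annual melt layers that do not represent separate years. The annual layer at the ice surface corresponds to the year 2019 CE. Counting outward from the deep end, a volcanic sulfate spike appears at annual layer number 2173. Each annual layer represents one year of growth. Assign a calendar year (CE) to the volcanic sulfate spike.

2758 − 2173 = 585 annual layers lie beyond the volcanic sulfate spike toward the ice surface.
Excluding 11 false annual layers: 585 − 11 = 574.
Counting back 574 years from 2019 CE places the volcanic sulfate spike in 2019 − 574 = 1445 CE.

1445 CE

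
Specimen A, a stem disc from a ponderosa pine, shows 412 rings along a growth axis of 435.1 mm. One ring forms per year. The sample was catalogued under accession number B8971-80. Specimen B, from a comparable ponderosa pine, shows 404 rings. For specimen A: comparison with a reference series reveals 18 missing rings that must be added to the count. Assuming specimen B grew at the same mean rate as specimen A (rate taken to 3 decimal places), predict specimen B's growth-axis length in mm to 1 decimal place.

Specimen A: adjusted count: 412 + 18 = 430 rings.
A: Extension rate ≈ 435.1 / 430 = 1.012 mm/year.
For B, 1.012 mm/year × 404 years = 408.8 mm.

408.8 mm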